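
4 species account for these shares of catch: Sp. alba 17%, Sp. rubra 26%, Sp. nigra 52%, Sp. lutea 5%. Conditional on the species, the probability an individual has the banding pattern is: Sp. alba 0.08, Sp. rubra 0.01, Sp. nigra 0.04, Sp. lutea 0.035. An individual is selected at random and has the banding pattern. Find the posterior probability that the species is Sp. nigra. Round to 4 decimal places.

0.5368

Prior × likelihood for each hypothesis:
  Sp. alba: 0.17 × 0.08 = 0.0136
  Sp. rubra: 0.26 × 0.01 = 0.0026
  Sp. nigra: 0.52 × 0.04 = 0.0208
  Sp. lutea: 0.05 × 0.035 = 0.00175
Sum = 0.03875.
P(Sp. nigra | evidence) = 0.0208 / 0.03875 ≈ 0.5368.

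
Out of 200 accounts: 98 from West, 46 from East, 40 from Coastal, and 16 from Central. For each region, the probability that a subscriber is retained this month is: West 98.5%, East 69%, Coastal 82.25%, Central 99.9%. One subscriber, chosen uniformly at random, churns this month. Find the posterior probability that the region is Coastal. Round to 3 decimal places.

Taking complements, P(churn | each) = West 0.015, East 0.31, Coastal 0.1775, Central 0.001.
By Bayes' rule, posterior ∝ prior × likelihood:
  West: 0.49 × 0.015 = 0.00735
  East: 0.23 × 0.31 = 0.0713
  Coastal: 0.2 × 0.1775 = 0.0355
  Central: 0.08 × 0.001 = 0.00008
Sum = 0.11423.
P(Coastal | evidence) = 0.0355 / 0.11423 ≈ 0.311.

0.311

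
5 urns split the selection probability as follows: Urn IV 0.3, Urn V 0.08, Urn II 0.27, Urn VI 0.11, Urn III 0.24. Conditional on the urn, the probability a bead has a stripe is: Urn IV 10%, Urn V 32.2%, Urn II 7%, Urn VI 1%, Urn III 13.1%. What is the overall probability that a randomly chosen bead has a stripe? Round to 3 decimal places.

0.107

Compute prior × likelihood for every hypothesis:
  Urn IV: 0.3 × 0.1 = 0.03
  Urn V: 0.08 × 0.322 = 0.02576
  Urn II: 0.27 × 0.07 = 0.0189
  Urn VI: 0.11 × 0.01 = 0.0011
  Urn III: 0.24 × 0.131 = 0.03144
P(striped) = 0.03 + 0.02576 + 0.0189 + 0.0011 + 0.03144 = 0.1072 → 0.107.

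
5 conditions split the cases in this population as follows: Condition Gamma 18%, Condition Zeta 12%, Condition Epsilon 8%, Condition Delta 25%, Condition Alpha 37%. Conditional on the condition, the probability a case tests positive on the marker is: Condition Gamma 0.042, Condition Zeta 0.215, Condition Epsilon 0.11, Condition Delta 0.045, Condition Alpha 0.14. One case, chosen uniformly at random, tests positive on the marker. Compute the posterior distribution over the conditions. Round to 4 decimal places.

Unnormalized posteriors (prior × likelihood):
  Condition Gamma: 0.18 × 0.042 = 0.00756
  Condition Zeta: 0.12 × 0.215 = 0.0258
  Condition Epsilon: 0.08 × 0.11 = 0.0088
  Condition Delta: 0.25 × 0.045 = 0.01125
  Condition Alpha: 0.37 × 0.14 = 0.0518
Total = 0.10521.
P(Condition Gamma | marker-positive) = 0.00756/0.10521 ≈ 0.0719
P(Condition Zeta | marker-positive) = 0.0258/0.10521 ≈ 0.2452
P(Condition Epsilon | marker-positive) = 0.0088/0.10521 ≈ 0.0836
P(Condition Delta | marker-positive) = 0.01125/0.10521 ≈ 0.1069
P(Condition Alpha | marker-positive) = 0.0518/0.10521 ≈ 0.4923

Condition Gamma 0.0719, Condition Zeta 0.2452, Condition Epsilon 0.0836, Condition Delta 0.1069, Condition Alpha 0.4923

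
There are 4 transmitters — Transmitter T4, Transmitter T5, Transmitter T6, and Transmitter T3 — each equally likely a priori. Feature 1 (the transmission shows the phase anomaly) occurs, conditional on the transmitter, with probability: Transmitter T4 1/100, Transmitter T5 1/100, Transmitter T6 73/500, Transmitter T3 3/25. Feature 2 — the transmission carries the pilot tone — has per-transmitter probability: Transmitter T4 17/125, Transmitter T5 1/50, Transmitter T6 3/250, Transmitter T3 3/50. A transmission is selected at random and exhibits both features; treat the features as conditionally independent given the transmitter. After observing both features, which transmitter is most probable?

With a uniform prior (1/4 each), posterior ∝ likelihood:
  Transmitter T4: 0.01 × 0.136 = 0.00136
  Transmitter T5: 0.01 × 0.02 = 0.0002
  Transmitter T6: 0.146 × 0.012 = 0.001752
  Transmitter T3: 0.12 × 0.06 = 0.0072
Sum = 0.010512.
Largest term belongs to Transmitter T3, so Transmitter T3 is most probable.

Transmitter T3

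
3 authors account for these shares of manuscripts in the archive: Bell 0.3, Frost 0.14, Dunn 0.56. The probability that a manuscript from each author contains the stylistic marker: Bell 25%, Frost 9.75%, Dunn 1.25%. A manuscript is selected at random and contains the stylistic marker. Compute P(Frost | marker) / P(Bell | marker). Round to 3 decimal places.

By Bayes' rule, posterior ∝ prior × likelihood:
  Bell: 0.3 × 0.25 = 0.075
  Frost: 0.14 × 0.0975 = 0.01365
  Dunn: 0.56 × 0.0125 = 0.007
Sum = 0.09565.
The ratio is 0.01365 / 0.075 (the normalizer cancels) = 0.182.

0.182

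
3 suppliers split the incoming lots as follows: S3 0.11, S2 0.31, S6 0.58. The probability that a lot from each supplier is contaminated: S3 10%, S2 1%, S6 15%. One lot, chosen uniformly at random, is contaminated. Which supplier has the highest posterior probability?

By Bayes' rule, posterior ∝ prior × likelihood:
  S3: 0.11 × 0.1 = 0.011
  S2: 0.31 × 0.01 = 0.0031
  S6: 0.58 × 0.15 = 0.087
Total = 0.1011.
Largest term belongs to S6, so S6 is most probable.

S6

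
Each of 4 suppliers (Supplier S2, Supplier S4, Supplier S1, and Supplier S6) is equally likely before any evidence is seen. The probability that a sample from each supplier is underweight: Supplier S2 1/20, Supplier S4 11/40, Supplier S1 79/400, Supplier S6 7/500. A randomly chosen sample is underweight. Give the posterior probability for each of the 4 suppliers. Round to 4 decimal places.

Supplier S2 0.0932, Supplier S4 0.5126, Supplier S1 0.3681, Supplier S6 0.0261

Since the prior is uniform, the posterior is proportional to the likelihood:
  Supplier S2: 0.05
  Supplier S4: 0.275
  Supplier S1: 0.1975
  Supplier S6: 0.014
Normalizing constant = 0.5365.
P(Supplier S2 | underweight) = 0.05/0.5365 ≈ 0.0932
P(Supplier S4 | underweight) = 0.275/0.5365 ≈ 0.5126
P(Supplier S1 | underweight) = 0.1975/0.5365 ≈ 0.3681
P(Supplier S6 | underweight) = 0.014/0.5365 ≈ 0.0261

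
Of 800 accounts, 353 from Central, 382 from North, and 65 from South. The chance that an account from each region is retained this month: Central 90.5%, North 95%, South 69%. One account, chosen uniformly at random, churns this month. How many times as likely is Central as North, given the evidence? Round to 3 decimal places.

Taking complements, P(churn | each) = Central 0.095, North 0.05, South 0.31.
Prior × likelihood for each hypothesis:
  Central: 0.44125 × 0.095 = 0.04191875
  North: 0.4775 × 0.05 = 0.023875
  South: 0.08125 × 0.31 = 0.0251875
Sum = 0.09098125.
The ratio is 0.04191875 / 0.023875 (the normalizer cancels) = 1.756.

1.756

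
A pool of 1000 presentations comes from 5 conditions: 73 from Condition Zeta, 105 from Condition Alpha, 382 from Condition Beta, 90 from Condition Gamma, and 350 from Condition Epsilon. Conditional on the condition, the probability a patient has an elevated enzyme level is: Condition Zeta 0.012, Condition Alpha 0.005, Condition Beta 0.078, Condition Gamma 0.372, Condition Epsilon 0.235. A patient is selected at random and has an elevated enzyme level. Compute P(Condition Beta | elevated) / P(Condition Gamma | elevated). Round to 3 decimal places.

0.890

By Bayes' rule, posterior ∝ prior × likelihood:
  Condition Zeta: 0.073 × 0.012 = 0.000876
  Condition Alpha: 0.105 × 0.005 = 0.000525
  Condition Beta: 0.382 × 0.078 = 0.029796
  Condition Gamma: 0.09 × 0.372 = 0.03348
  Condition Epsilon: 0.35 × 0.235 = 0.08225
Total = 0.146927.
The ratio is 0.029796 / 0.03348 (the normalizer cancels) = 0.890.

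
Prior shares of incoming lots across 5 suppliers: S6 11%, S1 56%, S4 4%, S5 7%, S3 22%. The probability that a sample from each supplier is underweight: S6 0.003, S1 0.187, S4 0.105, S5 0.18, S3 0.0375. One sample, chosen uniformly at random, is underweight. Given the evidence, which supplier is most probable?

S1

Unnormalized posteriors (prior × likelihood):
  S6: 0.11 × 0.003 = 0.00033
  S1: 0.56 × 0.187 = 0.10472
  S4: 0.04 × 0.105 = 0.0042
  S5: 0.07 × 0.18 = 0.0126
  S3: 0.22 × 0.0375 = 0.00825
Sum = 0.1301.
Largest term belongs to S1, so S1 is most probable.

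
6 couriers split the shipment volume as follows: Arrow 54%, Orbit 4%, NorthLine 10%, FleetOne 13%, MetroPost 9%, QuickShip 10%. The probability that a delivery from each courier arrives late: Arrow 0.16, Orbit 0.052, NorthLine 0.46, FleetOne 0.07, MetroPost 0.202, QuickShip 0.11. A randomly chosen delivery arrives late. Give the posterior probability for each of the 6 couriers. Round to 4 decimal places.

Arrow 0.5001, Orbit 0.0120, NorthLine 0.2663, FleetOne 0.0527, MetroPost 0.1052, QuickShip 0.0637

By Bayes' rule, posterior ∝ prior × likelihood:
  Arrow: 0.54 × 0.16 = 0.0864
  Orbit: 0.04 × 0.052 = 0.00208
  NorthLine: 0.1 × 0.46 = 0.046
  FleetOne: 0.13 × 0.07 = 0.0091
  MetroPost: 0.09 × 0.202 = 0.01818
  QuickShip: 0.1 × 0.11 = 0.011
Normalizing constant = 0.17276.
P(Arrow | late) = 0.0864/0.17276 ≈ 0.5001
P(Orbit | late) = 0.00208/0.17276 ≈ 0.0120
P(NorthLine | late) = 0.046/0.17276 ≈ 0.2663
P(FleetOne | late) = 0.0091/0.17276 ≈ 0.0527
P(MetroPost | late) = 0.01818/0.17276 ≈ 0.1052
P(QuickShip | late) = 0.011/0.17276 ≈ 0.0637
(Check: 0.5001+0.0120+0.2663+0.0527+0.1052+0.0637 = 1.0000.)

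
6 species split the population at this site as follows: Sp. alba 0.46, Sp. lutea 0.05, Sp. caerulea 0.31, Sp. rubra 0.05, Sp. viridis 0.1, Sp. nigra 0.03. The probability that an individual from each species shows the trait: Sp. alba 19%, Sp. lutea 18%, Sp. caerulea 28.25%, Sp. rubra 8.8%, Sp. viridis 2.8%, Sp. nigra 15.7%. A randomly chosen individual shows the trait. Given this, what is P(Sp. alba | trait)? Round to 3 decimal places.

Prior × likelihood for each hypothesis:
  Sp. alba: 0.46 × 0.19 = 0.0874
  Sp. lutea: 0.05 × 0.18 = 0.009
  Sp. caerulea: 0.31 × 0.2825 = 0.087575
  Sp. rubra: 0.05 × 0.088 = 0.0044
  Sp. viridis: 0.1 × 0.028 = 0.0028
  Sp. nigra: 0.03 × 0.157 = 0.00471
Normalizing constant = 0.195885.
P(Sp. alba | evidence) = 0.0874 / 0.195885 ≈ 0.446.

0.446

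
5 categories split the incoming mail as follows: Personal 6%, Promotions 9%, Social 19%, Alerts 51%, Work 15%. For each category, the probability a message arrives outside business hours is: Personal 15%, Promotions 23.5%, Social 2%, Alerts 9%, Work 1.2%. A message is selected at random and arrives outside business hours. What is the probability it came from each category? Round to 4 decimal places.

Compute prior × likelihood for every hypothesis:
  Personal: 0.06 × 0.15 = 0.009
  Promotions: 0.09 × 0.235 = 0.02115
  Social: 0.19 × 0.02 = 0.0038
  Alerts: 0.51 × 0.09 = 0.0459
  Work: 0.15 × 0.012 = 0.0018
Total = 0.08165.
P(Personal | off-hours) = 0.009/0.08165 ≈ 0.1102
P(Promotions | off-hours) = 0.02115/0.08165 ≈ 0.2590
P(Social | off-hours) = 0.0038/0.08165 ≈ 0.0465
P(Alerts | off-hours) = 0.0459/0.08165 ≈ 0.5622
P(Work | off-hours) = 0.0018/0.08165 ≈ 0.0220

Personal 0.1102, Promotions 0.2590, Social 0.0465, Alerts 0.5622, Work 0.0220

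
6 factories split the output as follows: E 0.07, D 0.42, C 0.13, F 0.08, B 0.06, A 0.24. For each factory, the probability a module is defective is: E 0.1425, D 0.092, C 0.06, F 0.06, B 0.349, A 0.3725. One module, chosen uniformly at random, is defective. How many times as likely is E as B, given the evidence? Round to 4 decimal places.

0.4764

Unnormalized posteriors (prior × likelihood):
  E: 0.07 × 0.1425 = 0.009975
  D: 0.42 × 0.092 = 0.03864
  C: 0.13 × 0.06 = 0.0078
  F: 0.08 × 0.06 = 0.0048
  B: 0.06 × 0.349 = 0.02094
  A: 0.24 × 0.3725 = 0.0894
Total = 0.171555.
The ratio is 0.009975 / 0.02094 (the normalizer cancels) = 0.4764.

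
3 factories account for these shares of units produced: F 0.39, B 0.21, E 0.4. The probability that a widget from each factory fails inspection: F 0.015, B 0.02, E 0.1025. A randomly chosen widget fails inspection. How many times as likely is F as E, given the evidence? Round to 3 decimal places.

Compute prior × likelihood for every hypothesis:
  F: 0.39 × 0.015 = 0.00585
  B: 0.21 × 0.02 = 0.0042
  E: 0.4 × 0.1025 = 0.041
Sum = 0.05105.
The ratio is 0.00585 / 0.041 (the normalizer cancels) = 0.143.

0.143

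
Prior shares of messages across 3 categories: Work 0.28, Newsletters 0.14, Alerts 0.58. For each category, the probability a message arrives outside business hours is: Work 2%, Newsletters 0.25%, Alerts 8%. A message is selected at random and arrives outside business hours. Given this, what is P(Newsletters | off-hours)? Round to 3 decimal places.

0.007

Unnormalized posteriors (prior × likelihood):
  Work: 0.28 × 0.02 = 0.0056
  Newsletters: 0.14 × 0.0025 = 0.00035
  Alerts: 0.58 × 0.08 = 0.0464
Normalizing constant = 0.05235.
P(Newsletters | evidence) = 0.00035 / 0.05235 ≈ 0.007.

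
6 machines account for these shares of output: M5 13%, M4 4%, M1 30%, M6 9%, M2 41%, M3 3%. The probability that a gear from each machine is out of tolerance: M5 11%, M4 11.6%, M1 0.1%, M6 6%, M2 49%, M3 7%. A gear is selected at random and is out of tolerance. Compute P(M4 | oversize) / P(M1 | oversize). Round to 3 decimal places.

15.467

Prior × likelihood for each hypothesis:
  M5: 0.13 × 0.11 = 0.0143
  M4: 0.04 × 0.116 = 0.00464
  M1: 0.3 × 0.001 = 0.0003
  M6: 0.09 × 0.06 = 0.0054
  M2: 0.41 × 0.49 = 0.2009
  M3: 0.03 × 0.07 = 0.0021
Total = 0.22764.
The ratio is 0.00464 / 0.0003 (the normalizer cancels) = 15.467.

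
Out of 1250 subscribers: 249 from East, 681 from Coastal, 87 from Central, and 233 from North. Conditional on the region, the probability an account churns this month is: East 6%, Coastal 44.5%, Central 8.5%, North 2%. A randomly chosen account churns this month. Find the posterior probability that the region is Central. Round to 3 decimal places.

Prior × likelihood for each hypothesis:
  East: 0.1992 × 0.06 = 0.011952
  Coastal: 0.5448 × 0.445 = 0.242436
  Central: 0.0696 × 0.085 = 0.005916
  North: 0.1864 × 0.02 = 0.003728
Total = 0.264032.
P(Central | evidence) = 0.005916 / 0.264032 ≈ 0.022.

0.022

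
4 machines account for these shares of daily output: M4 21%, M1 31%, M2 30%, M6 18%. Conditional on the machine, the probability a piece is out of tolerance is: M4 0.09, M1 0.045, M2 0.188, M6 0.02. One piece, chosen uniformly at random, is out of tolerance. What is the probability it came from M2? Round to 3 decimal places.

0.607

By Bayes' rule, posterior ∝ prior × likelihood:
  M4: 0.21 × 0.09 = 0.0189
  M1: 0.31 × 0.045 = 0.01395
  M2: 0.3 × 0.188 = 0.0564
  M6: 0.18 × 0.02 = 0.0036
Sum = 0.09285.
P(M2 | evidence) = 0.0564 / 0.09285 ≈ 0.607.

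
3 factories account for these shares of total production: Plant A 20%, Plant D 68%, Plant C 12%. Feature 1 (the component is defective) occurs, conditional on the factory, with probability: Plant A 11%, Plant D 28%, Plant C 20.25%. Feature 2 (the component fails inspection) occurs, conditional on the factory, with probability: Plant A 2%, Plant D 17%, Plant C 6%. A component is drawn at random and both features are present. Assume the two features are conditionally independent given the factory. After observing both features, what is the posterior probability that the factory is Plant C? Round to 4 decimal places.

0.0425

Compute prior × likelihood for every hypothesis:
  Plant A: 0.2 × 0.11 × 0.02 = 0.00044
  Plant D: 0.68 × 0.28 × 0.17 = 0.032368
  Plant C: 0.12 × 0.2025 × 0.06 = 0.001458
Normalizing constant = 0.034266.
P(Plant C | evidence) = 0.001458 / 0.034266 ≈ 0.0425.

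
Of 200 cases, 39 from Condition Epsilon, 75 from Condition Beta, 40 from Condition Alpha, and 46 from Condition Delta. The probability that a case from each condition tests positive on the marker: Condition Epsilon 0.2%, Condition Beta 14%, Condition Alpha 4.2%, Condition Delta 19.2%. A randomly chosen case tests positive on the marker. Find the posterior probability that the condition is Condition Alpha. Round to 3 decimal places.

0.080

By Bayes' rule, posterior ∝ prior × likelihood:
  Condition Epsilon: 0.195 × 0.002 = 0.00039
  Condition Beta: 0.375 × 0.14 = 0.0525
  Condition Alpha: 0.2 × 0.042 = 0.0084
  Condition Delta: 0.23 × 0.192 = 0.04416
Normalizing constant = 0.10545.
P(Condition Alpha | evidence) = 0.0084 / 0.10545 ≈ 0.080.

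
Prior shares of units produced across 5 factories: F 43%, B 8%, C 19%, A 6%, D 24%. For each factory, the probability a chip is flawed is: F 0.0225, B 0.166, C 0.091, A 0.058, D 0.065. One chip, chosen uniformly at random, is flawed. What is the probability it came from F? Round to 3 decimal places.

0.163

By Bayes' rule, posterior ∝ prior × likelihood:
  F: 0.43 × 0.0225 = 0.009675
  B: 0.08 × 0.166 = 0.01328
  C: 0.19 × 0.091 = 0.01729
  A: 0.06 × 0.058 = 0.00348
  D: 0.24 × 0.065 = 0.0156
Sum = 0.059325.
P(F | evidence) = 0.009675 / 0.059325 ≈ 0.163.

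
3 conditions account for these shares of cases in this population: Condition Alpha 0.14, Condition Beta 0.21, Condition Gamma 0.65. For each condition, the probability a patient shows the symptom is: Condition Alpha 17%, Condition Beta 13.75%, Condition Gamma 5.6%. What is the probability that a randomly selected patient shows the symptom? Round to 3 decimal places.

Prior × likelihood for each hypothesis:
  Condition Alpha: 0.14 × 0.17 = 0.0238
  Condition Beta: 0.21 × 0.1375 = 0.028875
  Condition Gamma: 0.65 × 0.056 = 0.0364
P(symptomatic) = 0.0238 + 0.028875 + 0.0364 = 0.089075 → 0.089.

0.089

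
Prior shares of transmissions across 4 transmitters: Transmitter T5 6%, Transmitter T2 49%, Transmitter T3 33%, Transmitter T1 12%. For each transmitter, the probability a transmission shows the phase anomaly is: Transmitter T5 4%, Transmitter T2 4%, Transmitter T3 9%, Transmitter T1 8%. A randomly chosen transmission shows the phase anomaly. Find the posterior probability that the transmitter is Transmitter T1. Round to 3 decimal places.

Compute prior × likelihood for every hypothesis:
  Transmitter T5: 0.06 × 0.04 = 0.0024
  Transmitter T2: 0.49 × 0.04 = 0.0196
  Transmitter T3: 0.33 × 0.09 = 0.0297
  Transmitter T1: 0.12 × 0.08 = 0.0096
Sum = 0.0613.
P(Transmitter T1 | evidence) = 0.0096 / 0.0613 ≈ 0.157.

0.157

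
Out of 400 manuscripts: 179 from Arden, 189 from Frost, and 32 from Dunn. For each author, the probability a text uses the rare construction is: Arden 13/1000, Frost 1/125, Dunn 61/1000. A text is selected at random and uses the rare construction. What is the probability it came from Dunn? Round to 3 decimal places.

0.337

Unnormalized posteriors (prior × likelihood):
  Arden: 0.4475 × 0.013 = 0.0058175
  Frost: 0.4725 × 0.008 = 0.00378
  Dunn: 0.08 × 0.061 = 0.00488
Normalizing constant = 0.0144775.
P(Dunn | evidence) = 0.00488 / 0.0144775 ≈ 0.337.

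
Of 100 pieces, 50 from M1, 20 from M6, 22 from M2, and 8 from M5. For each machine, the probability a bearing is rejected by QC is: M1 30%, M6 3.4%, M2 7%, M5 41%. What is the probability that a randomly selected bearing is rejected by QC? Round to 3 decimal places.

0.205

By Bayes' rule, posterior ∝ prior × likelihood:
  M1: 0.5 × 0.3 = 0.15
  M6: 0.2 × 0.034 = 0.0068
  M2: 0.22 × 0.07 = 0.0154
  M5: 0.08 × 0.41 = 0.0328
P(rejected) = 0.15 + 0.0068 + 0.0154 + 0.0328 = 0.205 → 0.205.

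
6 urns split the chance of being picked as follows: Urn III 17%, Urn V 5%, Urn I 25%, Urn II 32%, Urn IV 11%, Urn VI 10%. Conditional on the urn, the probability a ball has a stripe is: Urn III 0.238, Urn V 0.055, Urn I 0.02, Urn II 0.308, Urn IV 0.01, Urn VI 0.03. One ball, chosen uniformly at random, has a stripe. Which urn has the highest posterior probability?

Unnormalized posteriors (prior × likelihood):
  Urn III: 0.17 × 0.238 = 0.04046
  Urn V: 0.05 × 0.055 = 0.00275
  Urn I: 0.25 × 0.02 = 0.005
  Urn II: 0.32 × 0.308 = 0.09856
  Urn IV: 0.11 × 0.01 = 0.0011
  Urn VI: 0.1 × 0.03 = 0.003
Total = 0.15087.
Largest term belongs to Urn II, so Urn II is most probable.

Urn II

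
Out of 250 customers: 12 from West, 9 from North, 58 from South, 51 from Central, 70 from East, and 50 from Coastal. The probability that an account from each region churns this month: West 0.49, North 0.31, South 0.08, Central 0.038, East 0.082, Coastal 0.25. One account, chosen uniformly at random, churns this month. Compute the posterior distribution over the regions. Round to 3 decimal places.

Prior × likelihood for each hypothesis:
  West: 0.048 × 0.49 = 0.02352
  North: 0.036 × 0.31 = 0.01116
  South: 0.232 × 0.08 = 0.01856
  Central: 0.204 × 0.038 = 0.007752
  East: 0.28 × 0.082 = 0.02296
  Coastal: 0.2 × 0.25 = 0.05
Normalizing constant = 0.133952.
P(West | churn) = 0.02352/0.133952 ≈ 0.176
P(North | churn) = 0.01116/0.133952 ≈ 0.083
P(South | churn) = 0.01856/0.133952 ≈ 0.139
P(Central | churn) = 0.007752/0.133952 ≈ 0.058
P(East | churn) = 0.02296/0.133952 ≈ 0.171
P(Coastal | churn) = 0.05/0.133952 ≈ 0.373

West 0.176, North 0.083, South 0.139, Central 0.058, East 0.171, Coastal 0.373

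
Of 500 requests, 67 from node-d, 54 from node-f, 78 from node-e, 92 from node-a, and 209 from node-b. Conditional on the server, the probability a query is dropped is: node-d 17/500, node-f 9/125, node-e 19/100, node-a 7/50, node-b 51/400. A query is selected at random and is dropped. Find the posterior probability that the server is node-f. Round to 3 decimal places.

0.064

By Bayes' rule, posterior ∝ prior × likelihood:
  node-d: 0.134 × 0.034 = 0.004556
  node-f: 0.108 × 0.072 = 0.007776
  node-e: 0.156 × 0.19 = 0.02964
  node-a: 0.184 × 0.14 = 0.02576
  node-b: 0.418 × 0.1275 = 0.053295
Total = 0.121027.
P(node-f | evidence) = 0.007776 / 0.121027 ≈ 0.064.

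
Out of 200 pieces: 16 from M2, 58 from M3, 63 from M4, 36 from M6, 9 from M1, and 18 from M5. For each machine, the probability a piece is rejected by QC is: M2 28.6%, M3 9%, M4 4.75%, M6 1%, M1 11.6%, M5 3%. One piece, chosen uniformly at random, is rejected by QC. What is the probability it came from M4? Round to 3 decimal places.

0.203

Compute prior × likelihood for every hypothesis:
  M2: 0.08 × 0.286 = 0.02288
  M3: 0.29 × 0.09 = 0.0261
  M4: 0.315 × 0.0475 = 0.0149625
  M6: 0.18 × 0.01 = 0.0018
  M1: 0.045 × 0.116 = 0.00522
  M5: 0.09 × 0.03 = 0.0027
Total = 0.0736625.
P(M4 | evidence) = 0.0149625 / 0.0736625 ≈ 0.203.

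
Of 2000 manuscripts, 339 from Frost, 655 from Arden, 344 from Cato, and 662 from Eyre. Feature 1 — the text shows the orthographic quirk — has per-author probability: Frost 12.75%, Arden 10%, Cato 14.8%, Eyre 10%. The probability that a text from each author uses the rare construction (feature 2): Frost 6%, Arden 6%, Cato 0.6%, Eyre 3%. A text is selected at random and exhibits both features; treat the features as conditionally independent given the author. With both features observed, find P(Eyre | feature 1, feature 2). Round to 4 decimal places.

0.2253

Prior × likelihood for each hypothesis:
  Frost: 0.1695 × 0.1275 × 0.06 = 0.001296675
  Arden: 0.3275 × 0.1 × 0.06 = 0.001965
  Cato: 0.172 × 0.148 × 0.006 = 0.000152736
  Eyre: 0.331 × 0.1 × 0.03 = 0.000993
Normalizing constant = 0.004407411.
P(Eyre | evidence) = 0.000993 / 0.004407411 ≈ 0.2253.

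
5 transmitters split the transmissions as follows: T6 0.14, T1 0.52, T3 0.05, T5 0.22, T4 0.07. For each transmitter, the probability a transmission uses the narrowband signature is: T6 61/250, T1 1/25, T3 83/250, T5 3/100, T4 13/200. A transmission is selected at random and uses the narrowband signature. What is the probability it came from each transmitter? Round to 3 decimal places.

T6 0.413, T1 0.251, T3 0.201, T5 0.080, T4 0.055

By Bayes' rule, posterior ∝ prior × likelihood:
  T6: 0.14 × 0.244 = 0.03416
  T1: 0.52 × 0.04 = 0.0208
  T3: 0.05 × 0.332 = 0.0166
  T5: 0.22 × 0.03 = 0.0066
  T4: 0.07 × 0.065 = 0.00455
Normalizing constant = 0.08271.
P(T6 | narrowband) = 0.03416/0.08271 ≈ 0.413
P(T1 | narrowband) = 0.0208/0.08271 ≈ 0.251
P(T3 | narrowband) = 0.0166/0.08271 ≈ 0.201
P(T5 | narrowband) = 0.0066/0.08271 ≈ 0.080
P(T4 | narrowband) = 0.00455/0.08271 ≈ 0.055
(Check: 0.413+0.251+0.201+0.080+0.055 = 1.000.)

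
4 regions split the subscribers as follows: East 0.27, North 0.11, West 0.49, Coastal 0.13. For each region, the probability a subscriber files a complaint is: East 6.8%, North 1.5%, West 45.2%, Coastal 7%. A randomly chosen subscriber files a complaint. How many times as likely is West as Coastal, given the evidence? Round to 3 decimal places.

24.338

Prior × likelihood for each hypothesis:
  East: 0.27 × 0.068 = 0.01836
  North: 0.11 × 0.015 = 0.00165
  West: 0.49 × 0.452 = 0.22148
  Coastal: 0.13 × 0.07 = 0.0091
Total = 0.25059.
The ratio is 0.22148 / 0.0091 (the normalizer cancels) = 24.338.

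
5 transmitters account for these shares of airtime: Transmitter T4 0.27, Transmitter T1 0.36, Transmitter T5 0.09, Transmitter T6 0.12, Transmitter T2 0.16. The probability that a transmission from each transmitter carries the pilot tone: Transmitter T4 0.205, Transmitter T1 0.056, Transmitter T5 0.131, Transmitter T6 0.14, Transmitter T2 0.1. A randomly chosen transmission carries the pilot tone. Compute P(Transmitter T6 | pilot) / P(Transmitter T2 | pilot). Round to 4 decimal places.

Compute prior × likelihood for every hypothesis:
  Transmitter T4: 0.27 × 0.205 = 0.05535
  Transmitter T1: 0.36 × 0.056 = 0.02016
  Transmitter T5: 0.09 × 0.131 = 0.01179
  Transmitter T6: 0.12 × 0.14 = 0.0168
  Transmitter T2: 0.16 × 0.1 = 0.016
Normalizing constant = 0.1201.
The ratio is 0.0168 / 0.016 (the normalizer cancels) = 1.0500.

1.0500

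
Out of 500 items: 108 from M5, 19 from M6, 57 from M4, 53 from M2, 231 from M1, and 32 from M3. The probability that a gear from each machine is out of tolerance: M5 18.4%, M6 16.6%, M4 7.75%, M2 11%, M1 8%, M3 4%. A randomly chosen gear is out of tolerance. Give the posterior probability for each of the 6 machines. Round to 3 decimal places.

Prior × likelihood for each hypothesis:
  M5: 0.216 × 0.184 = 0.039744
  M6: 0.038 × 0.166 = 0.006308
  M4: 0.114 × 0.0775 = 0.008835
  M2: 0.106 × 0.11 = 0.01166
  M1: 0.462 × 0.08 = 0.03696
  M3: 0.064 × 0.04 = 0.00256
Normalizing constant = 0.106067.
P(M5 | oversize) = 0.039744/0.106067 ≈ 0.375
P(M6 | oversize) = 0.006308/0.106067 ≈ 0.059
P(M4 | oversize) = 0.008835/0.106067 ≈ 0.083
P(M2 | oversize) = 0.01166/0.106067 ≈ 0.110
P(M1 | oversize) = 0.03696/0.106067 ≈ 0.348
P(M3 | oversize) = 0.00256/0.106067 ≈ 0.024

M5 0.375, M6 0.059, M4 0.083, M2 0.110, M1 0.348, M3 0.024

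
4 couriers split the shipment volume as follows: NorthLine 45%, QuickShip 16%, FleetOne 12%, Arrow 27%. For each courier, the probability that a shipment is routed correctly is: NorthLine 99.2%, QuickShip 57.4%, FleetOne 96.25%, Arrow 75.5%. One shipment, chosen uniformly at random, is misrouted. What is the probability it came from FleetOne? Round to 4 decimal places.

0.0316

Taking complements, P(misrouted | each) = NorthLine 0.008, QuickShip 0.426, FleetOne 0.0375, Arrow 0.245.
By Bayes' rule, posterior ∝ prior × likelihood:
  NorthLine: 0.45 × 0.008 = 0.0036
  QuickShip: 0.16 × 0.426 = 0.06816
  FleetOne: 0.12 × 0.0375 = 0.0045
  Arrow: 0.27 × 0.245 = 0.06615
Total = 0.14241.
P(FleetOne | evidence) = 0.0045 / 0.14241 ≈ 0.0316.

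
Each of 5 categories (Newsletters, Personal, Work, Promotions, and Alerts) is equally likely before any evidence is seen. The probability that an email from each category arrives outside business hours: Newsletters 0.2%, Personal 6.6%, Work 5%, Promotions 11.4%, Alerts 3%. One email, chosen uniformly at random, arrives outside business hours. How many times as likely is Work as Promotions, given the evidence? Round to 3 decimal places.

0.439

With a uniform prior (1/5 each), posterior ∝ likelihood:
  Newsletters: 0.002
  Personal: 0.066
  Work: 0.05
  Promotions: 0.114
  Alerts: 0.03
Total = 0.262.
The ratio is 0.05 / 0.114 (the normalizer cancels) = 0.439.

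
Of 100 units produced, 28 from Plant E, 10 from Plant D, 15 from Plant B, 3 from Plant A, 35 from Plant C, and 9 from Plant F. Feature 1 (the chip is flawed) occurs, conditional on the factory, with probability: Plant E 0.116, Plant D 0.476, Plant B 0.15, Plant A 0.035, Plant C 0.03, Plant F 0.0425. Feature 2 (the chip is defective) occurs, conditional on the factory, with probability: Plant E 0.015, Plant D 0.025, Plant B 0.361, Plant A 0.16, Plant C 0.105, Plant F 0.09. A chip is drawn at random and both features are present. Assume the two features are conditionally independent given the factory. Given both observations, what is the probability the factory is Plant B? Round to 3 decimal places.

0.712

Compute prior × likelihood for every hypothesis:
  Plant E: 0.28 × 0.116 × 0.015 = 0.0004872
  Plant D: 0.1 × 0.476 × 0.025 = 0.00119
  Plant B: 0.15 × 0.15 × 0.361 = 0.0081225
  Plant A: 0.03 × 0.035 × 0.16 = 0.000168
  Plant C: 0.35 × 0.03 × 0.105 = 0.0011025
  Plant F: 0.09 × 0.0425 × 0.09 = 0.00034425
Sum = 0.01141445.
P(Plant B | evidence) = 0.0081225 / 0.01141445 ≈ 0.712.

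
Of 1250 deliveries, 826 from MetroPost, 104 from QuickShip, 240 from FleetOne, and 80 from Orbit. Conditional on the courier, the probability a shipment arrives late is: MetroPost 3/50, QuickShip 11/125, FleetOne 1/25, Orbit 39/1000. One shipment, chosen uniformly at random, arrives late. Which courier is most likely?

MetroPost

Compute prior × likelihood for every hypothesis:
  MetroPost: 0.6608 × 0.06 = 0.039648
  QuickShip: 0.0832 × 0.088 = 0.0073216
  FleetOne: 0.192 × 0.04 = 0.00768
  Orbit: 0.064 × 0.039 = 0.002496
Normalizing constant = 0.0571456.
Largest term belongs to MetroPost, so MetroPost is most probable.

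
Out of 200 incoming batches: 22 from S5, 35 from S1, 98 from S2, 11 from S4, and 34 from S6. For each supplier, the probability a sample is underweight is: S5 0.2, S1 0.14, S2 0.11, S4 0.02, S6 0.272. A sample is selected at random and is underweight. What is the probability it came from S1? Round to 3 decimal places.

Prior × likelihood for each hypothesis:
  S5: 0.11 × 0.2 = 0.022
  S1: 0.175 × 0.14 = 0.0245
  S2: 0.49 × 0.11 = 0.0539
  S4: 0.055 × 0.02 = 0.0011
  S6: 0.17 × 0.272 = 0.04624
Sum = 0.14774.
P(S1 | evidence) = 0.0245 / 0.14774 ≈ 0.166.

0.166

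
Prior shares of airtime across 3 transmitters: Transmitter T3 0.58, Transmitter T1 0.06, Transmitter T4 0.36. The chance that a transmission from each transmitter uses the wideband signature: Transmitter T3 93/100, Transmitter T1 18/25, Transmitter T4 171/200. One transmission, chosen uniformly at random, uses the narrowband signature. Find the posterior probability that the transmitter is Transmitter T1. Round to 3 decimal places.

Taking complements, P(narrowband | each) = Transmitter T3 0.07, Transmitter T1 0.28, Transmitter T4 0.145.
Unnormalized posteriors (prior × likelihood):
  Transmitter T3: 0.58 × 0.07 = 0.0406
  Transmitter T1: 0.06 × 0.28 = 0.0168
  Transmitter T4: 0.36 × 0.145 = 0.0522
Normalizing constant = 0.1096.
P(Transmitter T1 | evidence) = 0.0168 / 0.1096 ≈ 0.153.

0.153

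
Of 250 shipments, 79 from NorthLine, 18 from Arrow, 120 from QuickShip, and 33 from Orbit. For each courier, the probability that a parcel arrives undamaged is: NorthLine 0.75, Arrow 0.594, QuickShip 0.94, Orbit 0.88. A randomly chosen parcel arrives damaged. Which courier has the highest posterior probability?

Taking complements, P(damaged | each) = NorthLine 0.25, Arrow 0.406, QuickShip 0.06, Orbit 0.12.
Unnormalized posteriors (prior × likelihood):
  NorthLine: 0.316 × 0.25 = 0.079
  Arrow: 0.072 × 0.406 = 0.029232
  QuickShip: 0.48 × 0.06 = 0.0288
  Orbit: 0.132 × 0.12 = 0.01584
Total = 0.152872.
Largest term belongs to NorthLine, so NorthLine is most probable.

NorthLine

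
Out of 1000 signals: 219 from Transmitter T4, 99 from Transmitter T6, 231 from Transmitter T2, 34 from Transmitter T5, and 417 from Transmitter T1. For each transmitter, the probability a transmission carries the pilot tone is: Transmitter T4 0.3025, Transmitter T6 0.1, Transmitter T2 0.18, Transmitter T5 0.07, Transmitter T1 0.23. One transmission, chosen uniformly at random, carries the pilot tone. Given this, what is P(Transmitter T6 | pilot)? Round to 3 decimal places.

0.046

Prior × likelihood for each hypothesis:
  Transmitter T4: 0.219 × 0.3025 = 0.0662475
  Transmitter T6: 0.099 × 0.1 = 0.0099
  Transmitter T2: 0.231 × 0.18 = 0.04158
  Transmitter T5: 0.034 × 0.07 = 0.00238
  Transmitter T1: 0.417 × 0.23 = 0.09591
Normalizing constant = 0.2160175.
P(Transmitter T6 | evidence) = 0.0099 / 0.2160175 ≈ 0.046.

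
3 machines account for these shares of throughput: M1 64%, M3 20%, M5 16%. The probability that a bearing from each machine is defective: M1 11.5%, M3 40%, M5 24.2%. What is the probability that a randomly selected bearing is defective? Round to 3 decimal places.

0.192

Unnormalized posteriors (prior × likelihood):
  M1: 0.64 × 0.115 = 0.0736
  M3: 0.2 × 0.4 = 0.08
  M5: 0.16 × 0.242 = 0.03872
P(defective) = 0.0736 + 0.08 + 0.03872 = 0.19232 → 0.192.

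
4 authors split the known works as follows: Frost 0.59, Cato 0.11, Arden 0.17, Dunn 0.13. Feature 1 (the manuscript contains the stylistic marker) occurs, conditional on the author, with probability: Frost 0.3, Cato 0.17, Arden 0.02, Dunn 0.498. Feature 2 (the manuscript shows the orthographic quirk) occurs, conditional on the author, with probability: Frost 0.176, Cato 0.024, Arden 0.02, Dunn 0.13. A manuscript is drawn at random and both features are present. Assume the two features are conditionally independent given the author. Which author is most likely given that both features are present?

Unnormalized posteriors (prior × likelihood):
  Frost: 0.59 × 0.3 × 0.176 = 0.031152
  Cato: 0.11 × 0.17 × 0.024 = 0.0004488
  Arden: 0.17 × 0.02 × 0.02 = 0.000068
  Dunn: 0.13 × 0.498 × 0.13 = 0.0084162
Normalizing constant = 0.040085.
Largest term belongs to Frost, so Frost is most probable.

Frost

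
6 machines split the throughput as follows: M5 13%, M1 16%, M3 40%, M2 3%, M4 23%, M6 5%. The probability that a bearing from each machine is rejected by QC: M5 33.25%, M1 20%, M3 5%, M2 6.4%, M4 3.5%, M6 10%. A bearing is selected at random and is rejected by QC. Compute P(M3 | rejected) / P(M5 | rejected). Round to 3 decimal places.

Unnormalized posteriors (prior × likelihood):
  M5: 0.13 × 0.3325 = 0.043225
  M1: 0.16 × 0.2 = 0.032
  M3: 0.4 × 0.05 = 0.02
  M2: 0.03 × 0.064 = 0.00192
  M4: 0.23 × 0.035 = 0.00805
  M6: 0.05 × 0.1 = 0.005
Normalizing constant = 0.110195.
The ratio is 0.02 / 0.043225 (the normalizer cancels) = 0.463.

0.463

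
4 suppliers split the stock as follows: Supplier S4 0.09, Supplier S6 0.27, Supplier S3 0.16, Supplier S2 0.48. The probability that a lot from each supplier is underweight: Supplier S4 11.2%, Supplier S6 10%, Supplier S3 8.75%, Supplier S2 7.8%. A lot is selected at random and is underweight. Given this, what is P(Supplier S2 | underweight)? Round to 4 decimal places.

0.4230

Compute prior × likelihood for every hypothesis:
  Supplier S4: 0.09 × 0.112 = 0.01008
  Supplier S6: 0.27 × 0.1 = 0.027
  Supplier S3: 0.16 × 0.0875 = 0.014
  Supplier S2: 0.48 × 0.078 = 0.03744
Total = 0.08852.
P(Supplier S2 | evidence) = 0.03744 / 0.08852 ≈ 0.4230.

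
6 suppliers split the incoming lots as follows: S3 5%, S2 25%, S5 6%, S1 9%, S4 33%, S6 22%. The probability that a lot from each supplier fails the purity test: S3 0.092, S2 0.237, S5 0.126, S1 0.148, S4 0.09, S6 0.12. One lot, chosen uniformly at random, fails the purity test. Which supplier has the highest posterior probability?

By Bayes' rule, posterior ∝ prior × likelihood:
  S3: 0.05 × 0.092 = 0.0046
  S2: 0.25 × 0.237 = 0.05925
  S5: 0.06 × 0.126 = 0.00756
  S1: 0.09 × 0.148 = 0.01332
  S4: 0.33 × 0.09 = 0.0297
  S6: 0.22 × 0.12 = 0.0264
Normalizing constant = 0.14083.
Largest term belongs to S2, so S2 is most probable.

S2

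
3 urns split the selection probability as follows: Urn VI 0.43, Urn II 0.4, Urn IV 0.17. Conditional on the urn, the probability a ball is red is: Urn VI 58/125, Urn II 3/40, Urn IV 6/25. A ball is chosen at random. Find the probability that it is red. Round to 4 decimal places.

Unnormalized posteriors (prior × likelihood):
  Urn VI: 0.43 × 0.464 = 0.19952
  Urn II: 0.4 × 0.075 = 0.03
  Urn IV: 0.17 × 0.24 = 0.0408
P(red) = 0.19952 + 0.03 + 0.0408 = 0.27032 → 0.2703.

0.2703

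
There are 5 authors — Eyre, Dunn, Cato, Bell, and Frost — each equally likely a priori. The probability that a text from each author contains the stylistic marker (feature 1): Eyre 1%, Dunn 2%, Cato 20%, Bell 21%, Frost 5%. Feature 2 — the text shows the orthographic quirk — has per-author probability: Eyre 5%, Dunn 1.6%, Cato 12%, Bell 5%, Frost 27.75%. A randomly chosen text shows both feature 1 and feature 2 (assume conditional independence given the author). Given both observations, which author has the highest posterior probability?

Cato

With a uniform prior (1/5 each), posterior ∝ likelihood:
  Eyre: 0.01 × 0.05 = 0.0005
  Dunn: 0.02 × 0.016 = 0.00032
  Cato: 0.2 × 0.12 = 0.024
  Bell: 0.21 × 0.05 = 0.0105
  Frost: 0.05 × 0.2775 = 0.013875
Sum = 0.049195.
Largest term belongs to Cato, so Cato is most probable.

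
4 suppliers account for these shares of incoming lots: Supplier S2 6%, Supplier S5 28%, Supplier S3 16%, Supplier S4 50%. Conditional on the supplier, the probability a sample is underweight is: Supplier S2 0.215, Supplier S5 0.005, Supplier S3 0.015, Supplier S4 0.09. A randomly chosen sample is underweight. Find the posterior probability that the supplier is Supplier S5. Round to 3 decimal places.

Compute prior × likelihood for every hypothesis:
  Supplier S2: 0.06 × 0.215 = 0.0129
  Supplier S5: 0.28 × 0.005 = 0.0014
  Supplier S3: 0.16 × 0.015 = 0.0024
  Supplier S4: 0.5 × 0.09 = 0.045
Normalizing constant = 0.0617.
P(Supplier S5 | evidence) = 0.0014 / 0.0617 ≈ 0.023.

0.023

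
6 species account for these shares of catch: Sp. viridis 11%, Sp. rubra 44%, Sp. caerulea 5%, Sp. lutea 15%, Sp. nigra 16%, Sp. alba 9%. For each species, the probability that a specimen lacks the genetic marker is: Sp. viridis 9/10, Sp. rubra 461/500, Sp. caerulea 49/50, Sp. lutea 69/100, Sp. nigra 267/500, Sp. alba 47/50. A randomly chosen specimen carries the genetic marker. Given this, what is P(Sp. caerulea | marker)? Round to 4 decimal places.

Taking complements, P(marker | each) = Sp. viridis 0.1, Sp. rubra 0.078, Sp. caerulea 0.02, Sp. lutea 0.31, Sp. nigra 0.466, Sp. alba 0.06.
Prior × likelihood for each hypothesis:
  Sp. viridis: 0.11 × 0.1 = 0.011
  Sp. rubra: 0.44 × 0.078 = 0.03432
  Sp. caerulea: 0.05 × 0.02 = 0.001
  Sp. lutea: 0.15 × 0.31 = 0.0465
  Sp. nigra: 0.16 × 0.466 = 0.07456
  Sp. alba: 0.09 × 0.06 = 0.0054
Sum = 0.17278.
P(Sp. caerulea | evidence) = 0.001 / 0.17278 ≈ 0.0058.

0.0058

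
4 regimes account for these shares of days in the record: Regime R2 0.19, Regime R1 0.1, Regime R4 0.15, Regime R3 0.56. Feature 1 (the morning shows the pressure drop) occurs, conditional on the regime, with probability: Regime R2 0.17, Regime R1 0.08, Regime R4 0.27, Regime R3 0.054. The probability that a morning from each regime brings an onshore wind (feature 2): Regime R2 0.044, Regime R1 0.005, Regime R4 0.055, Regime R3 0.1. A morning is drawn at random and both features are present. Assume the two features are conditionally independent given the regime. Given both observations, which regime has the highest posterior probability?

By Bayes' rule, posterior ∝ prior × likelihood:
  Regime R2: 0.19 × 0.17 × 0.044 = 0.0014212
  Regime R1: 0.1 × 0.08 × 0.005 = 0.00004
  Regime R4: 0.15 × 0.27 × 0.055 = 0.0022275
  Regime R3: 0.56 × 0.054 × 0.1 = 0.003024
Normalizing constant = 0.0067127.
Largest term belongs to Regime R3, so Regime R3 is most probable.

Regime R3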